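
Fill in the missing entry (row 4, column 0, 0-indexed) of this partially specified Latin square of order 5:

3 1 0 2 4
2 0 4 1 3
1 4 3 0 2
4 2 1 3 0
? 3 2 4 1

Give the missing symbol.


Row 4 contains symbols [1, 2, 3, 4] — missing [0].
Column 0 contains symbols [1, 2, 3, 4] — missing [0].
The missing symbol must appear in both missing sets; intersection = [0].
Therefore the hidden value is 0.

Missing value = 0.


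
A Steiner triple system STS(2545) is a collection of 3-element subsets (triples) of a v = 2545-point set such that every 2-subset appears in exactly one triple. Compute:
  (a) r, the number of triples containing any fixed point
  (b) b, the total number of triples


An STS(v) is a 2-(v, 3, 1) BIBD: block size k = 3, λ = 1.
Replication: r(k − 1) = λ(v − 1) ⇒ r·2 = 2545 − 1 = 2544 ⇒ r = 1272.
Block count: bk = vr ⇒ b·3 = 2545·1272 = 3237240 ⇒ b = 1079080.
(Check via b = v(v − 1)/6 = 2545·2544/6 = 6474480/6 = 1079080.)

r = 1272, b = 1079080.


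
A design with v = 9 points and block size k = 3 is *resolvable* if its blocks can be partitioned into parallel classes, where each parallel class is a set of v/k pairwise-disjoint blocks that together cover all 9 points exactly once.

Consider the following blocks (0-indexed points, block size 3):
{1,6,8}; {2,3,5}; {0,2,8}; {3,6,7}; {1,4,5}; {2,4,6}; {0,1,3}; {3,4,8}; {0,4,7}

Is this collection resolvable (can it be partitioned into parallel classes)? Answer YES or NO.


v = 9, block size k = 3, number of blocks = 9.
For resolvability, blocks must partition into parallel classes of size v/k = 3.
Total blocks must therefore be a multiple of 3: 9 = 3·3 + 0 ⇒ divisible ✓.
Consider block {2,4,6}. The only other block(s) in the collection disjoint from it are {0,1,3} — just 1 block(s). Any parallel class containing {2,4,6} would need 2 other blocks each disjoint from it, so no parallel class of size 3 can contain {2,4,6}.
Since every block must belong to some parallel class in a resolution, the collection cannot be partitioned into parallel classes.
Resolvable? NO.

NO


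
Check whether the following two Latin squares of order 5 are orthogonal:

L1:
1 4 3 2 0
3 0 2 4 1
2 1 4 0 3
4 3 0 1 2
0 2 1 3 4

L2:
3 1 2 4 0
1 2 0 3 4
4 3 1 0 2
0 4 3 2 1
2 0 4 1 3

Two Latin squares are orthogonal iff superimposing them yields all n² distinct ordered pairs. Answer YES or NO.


Form the n² = 25 superimposed pairs (L1[i][j], L2[i][j]), row by row (rows and columns indexed from 0):
row 0: (1,3) (4,1) (3,2) (2,4) (0,0)
row 1: (3,1) (0,2) (2,0) (4,3) (1,4)
row 2: (2,4) (1,3) (4,1) (0,0) (3,2)
row 3: (4,0) (3,4) (0,3) (1,2) (2,1)
row 4: (0,2) (2,0) (1,4) (3,1) (4,3)
Orthogonality requires all 25 pairs distinct.
But the pair (2,4) repeats: cell (0,3) has L1 = 2, L2 = 4, and cell (2,0) has L1 = 2, L2 = 4.
A repeated pair means some other pair never occurs (only 15 distinct pairs out of 25), so the squares are not orthogonal.
Conclusion: NO.

NO


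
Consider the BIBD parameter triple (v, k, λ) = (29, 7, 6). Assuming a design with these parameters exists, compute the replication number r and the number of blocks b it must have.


Any 2-(v, k, λ) BIBD satisfies two necessary conditions:
  (i)  Each point sits in r blocks, and counting incidences through any fixed point gives r(k − 1) = λ(v − 1), so r = λ(v − 1)/(k − 1).
  (ii) Total incidences bk = vr, so b = vr/k.
Step 1: r = λ(v − 1)/(k − 1) = 6·(29 − 1)/(7 − 1) = 6·28/6 = 168/6 = 28.
Step 2: b = vr/k = 29·28/7 = 812/7 = 116.
Check integrality: r = 28 ∈ Z ✓, b = 116 ∈ Z ✓.
(These identities are necessary conditions: they determine r and b for any design with these parameters, but do not by themselves prove that one exists.)

r = 28, b = 116.


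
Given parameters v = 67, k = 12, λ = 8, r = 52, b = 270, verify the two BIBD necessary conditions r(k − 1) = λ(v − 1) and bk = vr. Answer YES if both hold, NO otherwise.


Condition (i): r(k − 1) = 52·11 = 572; λ(v − 1) = 8·66 = 528. Match? NO.
Condition (ii): bk = 270·12 = 3240; vr = 67·52 = 3484. Match? NO.
Both conditions hold? NO.

NO


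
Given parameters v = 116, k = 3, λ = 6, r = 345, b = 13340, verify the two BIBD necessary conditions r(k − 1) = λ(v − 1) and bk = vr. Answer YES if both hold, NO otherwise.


Condition (i): r(k − 1) = 345·2 = 690; λ(v − 1) = 6·115 = 690. Match? YES.
Condition (ii): bk = 13340·3 = 40020; vr = 116·345 = 40020. Match? YES.
Both conditions hold? YES.

YES


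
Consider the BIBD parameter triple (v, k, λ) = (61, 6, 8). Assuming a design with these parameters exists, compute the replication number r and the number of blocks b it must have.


Any 2-(v, k, λ) BIBD satisfies two necessary conditions:
  (i)  Each point sits in r blocks, and counting incidences through any fixed point gives r(k − 1) = λ(v − 1), so r = λ(v − 1)/(k − 1).
  (ii) Total incidences bk = vr, so b = vr/k.
Step 1: r = λ(v − 1)/(k − 1) = 8·(61 − 1)/(6 − 1) = 8·60/5 = 480/5 = 96.
Step 2: b = vr/k = 61·96/6 = 5856/6 = 976.
Check integrality: r = 96 ∈ Z ✓, b = 976 ∈ Z ✓.
(These identities are necessary conditions: they determine r and b for any design with these parameters, but do not by themselves prove that one exists.)

r = 96, b = 976.


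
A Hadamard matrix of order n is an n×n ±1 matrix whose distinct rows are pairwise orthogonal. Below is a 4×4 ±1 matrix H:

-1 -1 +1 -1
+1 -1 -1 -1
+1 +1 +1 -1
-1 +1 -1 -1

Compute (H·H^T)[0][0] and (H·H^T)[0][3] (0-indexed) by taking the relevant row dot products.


Row 0 of H: [-1, -1, 1, -1].
Row 3 of H: [-1, 1, -1, -1].
(H·H^T)[0][0] = Σ_j H[0][j]·H[0][j] = (-1)² + (-1)² + (1)² + (-1)² = 1 + 1 + 1 + 1 = 4.
(H·H^T)[0][3] = Σ_j H[0][j]·H[3][j] = (-1)·(-1) + (-1)·(1) + (1)·(-1) + (-1)·(-1) = 1 + -1 + -1 + 1 = 0.
So rows 0 and 3 are orthogonal; the diagonal entry equals n = 4.

(0,0) entry = 4; (0,3) entry = 0.


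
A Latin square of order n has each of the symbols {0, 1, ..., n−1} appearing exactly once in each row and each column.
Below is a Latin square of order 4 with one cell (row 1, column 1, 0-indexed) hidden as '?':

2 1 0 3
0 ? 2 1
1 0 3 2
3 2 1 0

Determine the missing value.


Row 1 contains symbols [0, 1, 2] — missing [3].
Column 1 contains symbols [0, 1, 2] — missing [3].
The missing symbol must appear in both missing sets; intersection = [3].
Therefore the hidden value is 3.

Missing value = 3.


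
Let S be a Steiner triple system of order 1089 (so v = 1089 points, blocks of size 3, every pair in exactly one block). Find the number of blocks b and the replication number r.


An STS(v) is a 2-(v, 3, 1) BIBD: block size k = 3, λ = 1.
Replication: r(k − 1) = λ(v − 1) ⇒ r·2 = 1089 − 1 = 1088 ⇒ r = 544.
Block count: b = v(v − 1)/6 = 1089·1088/6 = 1184832/6 = 197472.

r = 544, b = 197472.


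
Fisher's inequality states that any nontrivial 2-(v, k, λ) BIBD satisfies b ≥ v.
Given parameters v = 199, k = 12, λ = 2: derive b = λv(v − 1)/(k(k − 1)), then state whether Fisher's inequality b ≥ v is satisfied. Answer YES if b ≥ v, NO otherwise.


b = λv(v − 1)/(k(k − 1)) = 2·199·198/(12·11) = 78804/132 = 597.
Compare with v = 199: b ≥ v, so Fisher's inequality holds.

YES


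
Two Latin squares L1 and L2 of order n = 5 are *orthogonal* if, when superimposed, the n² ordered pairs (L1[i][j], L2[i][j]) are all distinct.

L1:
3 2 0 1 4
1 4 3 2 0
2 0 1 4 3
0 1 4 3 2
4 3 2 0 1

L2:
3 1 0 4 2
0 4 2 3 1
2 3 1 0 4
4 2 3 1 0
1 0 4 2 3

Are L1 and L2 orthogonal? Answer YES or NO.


Form the n² = 25 superimposed pairs (L1[i][j], L2[i][j]), row by row (rows and columns indexed from 0):
row 0: (3,3) (2,1) (0,0) (1,4) (4,2)
row 1: (1,0) (4,4) (3,2) (2,3) (0,1)
row 2: (2,2) (0,3) (1,1) (4,0) (3,4)
row 3: (0,4) (1,2) (4,3) (3,1) (2,0)
row 4: (4,1) (3,0) (2,4) (0,2) (1,3)
Orthogonality requires all 25 pairs distinct.
Check by first coordinate: for each symbol s of L1, list the L2 entries in the n cells where L1 = s; they must all differ.
  L1 = 0: L2 entries (in reading order) 0, 1, 3, 4, 2 — all 5 distinct ✓
  L1 = 1: L2 entries (in reading order) 4, 0, 1, 2, 3 — all 5 distinct ✓
  L1 = 2: L2 entries (in reading order) 1, 3, 2, 0, 4 — all 5 distinct ✓
  L1 = 3: L2 entries (in reading order) 3, 2, 4, 1, 0 — all 5 distinct ✓
  L1 = 4: L2 entries (in reading order) 2, 4, 0, 3, 1 — all 5 distinct ✓
Every symbol of L1 meets every symbol of L2 exactly once, so all 25 pairs are distinct (25 of 25).
Conclusion: YES.

YES


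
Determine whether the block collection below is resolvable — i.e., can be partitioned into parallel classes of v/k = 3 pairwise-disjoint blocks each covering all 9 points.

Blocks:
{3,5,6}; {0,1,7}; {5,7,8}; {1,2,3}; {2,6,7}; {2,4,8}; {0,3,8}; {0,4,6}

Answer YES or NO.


v = 9, block size k = 3, number of blocks = 8.
For resolvability, blocks must partition into parallel classes of size v/k = 3.
Total blocks must therefore be a multiple of 3: 8 = 3·2 + 2 ⇒ not divisible ✗.
Resolvable? NO.

NO


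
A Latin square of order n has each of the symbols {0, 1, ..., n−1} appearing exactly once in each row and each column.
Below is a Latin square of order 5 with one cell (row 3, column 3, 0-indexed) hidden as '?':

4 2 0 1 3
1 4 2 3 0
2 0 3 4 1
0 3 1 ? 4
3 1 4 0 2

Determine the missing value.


Row 3 contains symbols [0, 1, 3, 4] — missing [2].
Column 3 contains symbols [0, 1, 3, 4] — missing [2].
The missing symbol must appear in both missing sets; intersection = [2].
Therefore the hidden value is 2.

Missing value = 2.


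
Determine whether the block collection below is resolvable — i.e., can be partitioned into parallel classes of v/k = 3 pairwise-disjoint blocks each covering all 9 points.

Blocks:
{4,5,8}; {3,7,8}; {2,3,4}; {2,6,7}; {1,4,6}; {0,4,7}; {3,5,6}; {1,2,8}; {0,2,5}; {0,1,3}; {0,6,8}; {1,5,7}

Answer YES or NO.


v = 9, block size k = 3, number of blocks = 12.
For resolvability, blocks must partition into parallel classes of size v/k = 3.
Total blocks must therefore be a multiple of 3: 12 = 3·4 + 0 ⇒ divisible ✓.
Greedy packing gives 4 candidate class(es). Each should be a full parallel class (size 3, covers all 9 points).
  Class 1 (3 blocks): {4,5,8}; {2,6,7}; {0,1,3}. Points covered: [0, 1, 2, 3, 4, 5, 6, 7, 8].
  Class 2 (3 blocks): {3,7,8}; {1,4,6}; {0,2,5}. Points covered: [0, 1, 2, 3, 4, 5, 6, 7, 8].
  Class 3 (3 blocks): {2,3,4}; {0,6,8}; {1,5,7}. Points covered: [0, 1, 2, 3, 4, 5, 6, 7, 8].
  Class 4 (3 blocks): {0,4,7}; {3,5,6}; {1,2,8}. Points covered: [0, 1, 2, 3, 4, 5, 6, 7, 8].
All classes full (size 3)? YES. All classes cover every point? YES.
Resolvable? YES.

YES


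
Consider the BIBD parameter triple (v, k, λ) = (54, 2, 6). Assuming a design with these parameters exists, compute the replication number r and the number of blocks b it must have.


Any 2-(v, k, λ) BIBD satisfies two necessary conditions:
  (i)  Each point sits in r blocks, and counting incidences through any fixed point gives r(k − 1) = λ(v − 1), so r = λ(v − 1)/(k − 1).
  (ii) Total incidences bk = vr, so b = vr/k.
Step 1: r = λ(v − 1)/(k − 1) = 6·(54 − 1)/(2 − 1) = 6·53/1 = 318/1 = 318.
Step 2: b = vr/k = 54·318/2 = 17172/2 = 8586.
Check integrality: r = 318 ∈ Z ✓, b = 8586 ∈ Z ✓.
(These identities are necessary conditions: they determine r and b for any design with these parameters, but do not by themselves prove that one exists.)

r = 318, b = 8586.


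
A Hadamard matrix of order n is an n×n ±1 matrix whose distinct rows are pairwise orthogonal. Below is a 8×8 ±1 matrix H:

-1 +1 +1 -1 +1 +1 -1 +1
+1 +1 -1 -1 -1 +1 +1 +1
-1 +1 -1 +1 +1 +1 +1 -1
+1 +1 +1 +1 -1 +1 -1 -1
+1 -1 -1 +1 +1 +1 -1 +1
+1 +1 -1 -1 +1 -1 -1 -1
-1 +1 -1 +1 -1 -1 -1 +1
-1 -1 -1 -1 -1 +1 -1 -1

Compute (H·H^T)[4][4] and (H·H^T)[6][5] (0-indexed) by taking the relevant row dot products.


Row 4 of H: [1, -1, -1, 1, 1, 1, -1, 1].
Row 5 of H: [1, 1, -1, -1, 1, -1, -1, -1].
Row 6 of H: [-1, 1, -1, 1, -1, -1, -1, 1].
(H·H^T)[4][4] = Σ_j H[4][j]·H[4][j] = (1)² + (-1)² + (-1)² + (1)² + (1)² + (1)² + (-1)² + (1)² = 1 + 1 + 1 + 1 + 1 + 1 + 1 + 1 = 8.
(H·H^T)[6][5] = Σ_j H[6][j]·H[5][j] = (-1)·(1) + (1)·(1) + (-1)·(-1) + (1)·(-1) + (-1)·(1) + (-1)·(-1) + (-1)·(-1) + (1)·(-1) = -1 + 1 + 1 + -1 + -1 + 1 + 1 + -1 = 0.
So rows 6 and 5 are orthogonal; the diagonal entry equals n = 8.

(4,4) entry = 8; (6,5) entry = 0.


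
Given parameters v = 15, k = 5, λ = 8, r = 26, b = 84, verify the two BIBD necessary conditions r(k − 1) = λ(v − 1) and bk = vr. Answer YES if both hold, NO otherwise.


Condition (i): r(k − 1) = 26·4 = 104; λ(v − 1) = 8·14 = 112. Match? NO.
Condition (ii): bk = 84·5 = 420; vr = 15·26 = 390. Match? NO.
Both conditions hold? NO.

NO


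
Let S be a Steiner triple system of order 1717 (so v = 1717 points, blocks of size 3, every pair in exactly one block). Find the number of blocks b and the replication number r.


An STS(v) is a 2-(v, 3, 1) BIBD: block size k = 3, λ = 1.
Replication: r(k − 1) = λ(v − 1) ⇒ r·2 = 1717 − 1 = 1716 ⇒ r = 858.
Block count: bk = vr ⇒ b·3 = 1717·858 = 1473186 ⇒ b = 491062.
(Check via b = v(v − 1)/6 = 1717·1716/6 = 2946372/6 = 491062.)

r = 858, b = 491062.


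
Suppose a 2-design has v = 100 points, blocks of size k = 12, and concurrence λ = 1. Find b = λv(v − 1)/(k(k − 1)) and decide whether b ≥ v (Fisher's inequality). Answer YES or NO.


r = λ(v − 1)/(k − 1) = 1·99/11 = 9.
b = vr/k = 100·9/12 = 75.
Fisher's inequality: b ≥ v ⇔ 75 ≥ 100? NO.

NO


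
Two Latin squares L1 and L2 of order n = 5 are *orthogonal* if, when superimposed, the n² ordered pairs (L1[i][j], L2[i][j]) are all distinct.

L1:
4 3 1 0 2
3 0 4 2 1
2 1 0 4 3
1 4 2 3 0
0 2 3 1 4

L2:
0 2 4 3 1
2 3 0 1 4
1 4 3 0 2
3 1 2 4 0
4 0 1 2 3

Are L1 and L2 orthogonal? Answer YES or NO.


Form the n² = 25 superimposed pairs (L1[i][j], L2[i][j]), row by row (rows and columns indexed from 0):
row 0: (4,0) (3,2) (1,4) (0,3) (2,1)
row 1: (3,2) (0,3) (4,0) (2,1) (1,4)
row 2: (2,1) (1,4) (0,3) (4,0) (3,2)
row 3: (1,3) (4,1) (2,2) (3,4) (0,0)
row 4: (0,4) (2,0) (3,1) (1,2) (4,3)
Orthogonality requires all 25 pairs distinct.
But the pair (3,2) repeats: cell (0,1) has L1 = 3, L2 = 2, and cell (1,0) has L1 = 3, L2 = 2.
A repeated pair means some other pair never occurs (only 15 distinct pairs out of 25), so the squares are not orthogonal.
Conclusion: NO.

NO


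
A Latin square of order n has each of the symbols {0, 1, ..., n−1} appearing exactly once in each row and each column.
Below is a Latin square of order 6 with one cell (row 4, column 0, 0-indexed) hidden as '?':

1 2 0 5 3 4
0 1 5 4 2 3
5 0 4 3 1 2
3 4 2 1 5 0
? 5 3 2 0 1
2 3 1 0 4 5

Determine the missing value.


Row 4 contains symbols [0, 1, 2, 3, 5] — missing [4].
Column 0 contains symbols [0, 1, 2, 3, 5] — missing [4].
The missing symbol must appear in both missing sets; intersection = [4].
Therefore the hidden value is 4.

Missing value = 4.


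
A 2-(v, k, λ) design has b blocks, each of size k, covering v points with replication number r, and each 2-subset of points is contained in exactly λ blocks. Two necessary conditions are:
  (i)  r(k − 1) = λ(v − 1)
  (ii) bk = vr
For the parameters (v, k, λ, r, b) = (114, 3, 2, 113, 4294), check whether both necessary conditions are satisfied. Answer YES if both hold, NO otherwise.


Condition (i): r(k − 1) = 113·2 = 226; λ(v − 1) = 2·113 = 226. Match? YES.
Condition (ii): bk = 4294·3 = 12882; vr = 114·113 = 12882. Match? YES.
Both conditions hold? YES.

YES


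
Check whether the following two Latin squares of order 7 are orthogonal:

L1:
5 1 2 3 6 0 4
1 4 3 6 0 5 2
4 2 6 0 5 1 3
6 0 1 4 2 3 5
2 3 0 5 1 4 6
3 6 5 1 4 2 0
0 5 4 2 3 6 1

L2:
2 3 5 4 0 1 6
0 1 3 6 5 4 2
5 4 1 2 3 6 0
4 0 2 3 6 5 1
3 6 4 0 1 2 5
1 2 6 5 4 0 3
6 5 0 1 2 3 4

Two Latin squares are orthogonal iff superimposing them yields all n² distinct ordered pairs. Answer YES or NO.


Form the n² = 49 superimposed pairs (L1[i][j], L2[i][j]), row by row (rows and columns indexed from 0):
row 0: (5,2) (1,3) (2,5) (3,4) (6,0) (0,1) (4,6)
row 1: (1,0) (4,1) (3,3) (6,6) (0,5) (5,4) (2,2)
row 2: (4,5) (2,4) (6,1) (0,2) (5,3) (1,6) (3,0)
row 3: (6,4) (0,0) (1,2) (4,3) (2,6) (3,5) (5,1)
row 4: (2,3) (3,6) (0,4) (5,0) (1,1) (4,2) (6,5)
row 5: (3,1) (6,2) (5,6) (1,5) (4,4) (2,0) (0,3)
row 6: (0,6) (5,5) (4,0) (2,1) (3,2) (6,3) (1,4)
Orthogonality requires all 49 pairs distinct.
Check by first coordinate: for each symbol s of L1, list the L2 entries in the n cells where L1 = s; they must all differ.
  L1 = 0: L2 entries (in reading order) 1, 5, 2, 0, 4, 3, 6 — all 7 distinct ✓
  L1 = 1: L2 entries (in reading order) 3, 0, 6, 2, 1, 5, 4 — all 7 distinct ✓
  L1 = 2: L2 entries (in reading order) 5, 2, 4, 6, 3, 0, 1 — all 7 distinct ✓
  L1 = 3: L2 entries (in reading order) 4, 3, 0, 5, 6, 1, 2 — all 7 distinct ✓
  L1 = 4: L2 entries (in reading order) 6, 1, 5, 3, 2, 4, 0 — all 7 distinct ✓
  L1 = 5: L2 entries (in reading order) 2, 4, 3, 1, 0, 6, 5 — all 7 distinct ✓
  L1 = 6: L2 entries (in reading order) 0, 6, 1, 4, 5, 2, 3 — all 7 distinct ✓
Every symbol of L1 meets every symbol of L2 exactly once, so all 49 pairs are distinct (49 of 49).
Conclusion: YES.

YES


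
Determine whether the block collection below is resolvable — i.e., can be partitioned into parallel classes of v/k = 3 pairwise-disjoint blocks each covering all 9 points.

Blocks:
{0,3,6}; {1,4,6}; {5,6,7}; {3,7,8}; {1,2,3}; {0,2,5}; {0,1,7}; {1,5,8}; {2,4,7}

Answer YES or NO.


v = 9, block size k = 3, number of blocks = 9.
For resolvability, blocks must partition into parallel classes of size v/k = 3.
Total blocks must therefore be a multiple of 3: 9 = 3·3 + 0 ⇒ divisible ✓.
Consider block {5,6,7}. The only other block(s) in the collection disjoint from it are {1,2,3} — just 1 block(s). Any parallel class containing {5,6,7} would need 2 other blocks each disjoint from it, so no parallel class of size 3 can contain {5,6,7}.
Since every block must belong to some parallel class in a resolution, the collection cannot be partitioned into parallel classes.
Resolvable? NO.

NO


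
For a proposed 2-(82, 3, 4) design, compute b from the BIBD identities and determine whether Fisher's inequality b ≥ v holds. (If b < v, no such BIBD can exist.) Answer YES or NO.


r = λ(v − 1)/(k − 1) = 4·81/2 = 162.
b = vr/k = 82·162/3 = 4428.
Fisher's inequality: b ≥ v ⇔ 4428 ≥ 82? YES.

YES


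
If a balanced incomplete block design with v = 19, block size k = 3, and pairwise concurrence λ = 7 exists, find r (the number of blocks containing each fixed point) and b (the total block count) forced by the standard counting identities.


Any 2-(v, k, λ) BIBD satisfies two necessary conditions:
  (i)  Each point sits in r blocks, and counting incidences through any fixed point gives r(k − 1) = λ(v − 1), so r = λ(v − 1)/(k − 1).
  (ii) Total incidences bk = vr, so b = vr/k.
Step 1: r = λ(v − 1)/(k − 1) = 7·(19 − 1)/(3 − 1) = 7·18/2 = 126/2 = 63.
Step 2: b = vr/k = 19·63/3 = 1197/3 = 399.
Check integrality: r = 63 ∈ Z ✓, b = 399 ∈ Z ✓.
(These identities are necessary conditions: they determine r and b for any design with these parameters, but do not by themselves prove that one exists.)

r = 63, b = 399.


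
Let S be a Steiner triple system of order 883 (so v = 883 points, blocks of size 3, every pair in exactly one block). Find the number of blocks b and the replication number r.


An STS(v) is a 2-(v, 3, 1) BIBD: block size k = 3, λ = 1.
Replication: r(k − 1) = λ(v − 1) ⇒ r·2 = 883 − 1 = 882 ⇒ r = 441.
Block count: b = v(v − 1)/6 = 883·882/6 = 778806/6 = 129801.
(Check via bk = vr: 129801·3 = 389403 = 883·441 = 389403 ✓.)

r = 441, b = 129801.


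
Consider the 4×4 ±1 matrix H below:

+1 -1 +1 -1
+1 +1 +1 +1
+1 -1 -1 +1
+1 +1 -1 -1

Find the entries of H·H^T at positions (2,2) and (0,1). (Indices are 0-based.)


Row 0 of H: [1, -1, 1, -1].
Row 1 of H: [1, 1, 1, 1].
Row 2 of H: [1, -1, -1, 1].
(H·H^T)[2][2] = Σ_j H[2][j]·H[2][j] = (1)² + (-1)² + (-1)² + (1)² = 1 + 1 + 1 + 1 = 4.
(H·H^T)[0][1] = Σ_j H[0][j]·H[1][j] = (1)·(1) + (-1)·(1) + (1)·(1) + (-1)·(1) = 1 + -1 + 1 + -1 = 0.
So rows 0 and 1 are orthogonal; the diagonal entry equals n = 4.

(2,2) entry = 4; (0,1) entry = 0.


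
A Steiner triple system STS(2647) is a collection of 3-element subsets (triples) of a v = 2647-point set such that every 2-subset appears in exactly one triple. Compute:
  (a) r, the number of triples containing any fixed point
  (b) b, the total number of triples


An STS(v) is a 2-(v, 3, 1) BIBD: block size k = 3, λ = 1.
Replication: r(k − 1) = λ(v − 1) ⇒ r·2 = 2647 − 1 = 2646 ⇒ r = 1323.
Block count: b = v(v − 1)/6 = 2647·2646/6 = 7003962/6 = 1167327.
(Check via bk = vr: 1167327·3 = 3501981 = 2647·1323 = 3501981 ✓.)

r = 1323, b = 1167327.


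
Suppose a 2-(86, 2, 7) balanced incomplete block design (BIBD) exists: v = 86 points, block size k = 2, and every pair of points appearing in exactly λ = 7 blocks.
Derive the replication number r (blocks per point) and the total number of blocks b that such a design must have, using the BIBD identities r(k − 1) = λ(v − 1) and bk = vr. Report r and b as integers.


Any 2-(v, k, λ) BIBD satisfies two necessary conditions:
  (i)  Each point sits in r blocks, and counting incidences through any fixed point gives r(k − 1) = λ(v − 1), so r = λ(v − 1)/(k − 1).
  (ii) Total incidences bk = vr, so b = vr/k.
Step 1: r = λ(v − 1)/(k − 1) = 7·(86 − 1)/(2 − 1) = 7·85/1 = 595/1 = 595.
Step 2: b = vr/k = 86·595/2 = 51170/2 = 25585.
Check integrality: r = 595 ∈ Z ✓, b = 25585 ∈ Z ✓.
(These identities are necessary conditions: they determine r and b for any design with these parameters, but do not by themselves prove that one exists.)

r = 595, b = 25585.


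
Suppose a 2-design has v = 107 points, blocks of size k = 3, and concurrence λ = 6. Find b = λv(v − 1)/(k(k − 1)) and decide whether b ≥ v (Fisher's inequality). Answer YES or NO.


b = λv(v − 1)/(k(k − 1)) = 6·107·106/(3·2) = 68052/6 = 11342.
Compare with v = 107: b ≥ v, so Fisher's inequality holds.

YES


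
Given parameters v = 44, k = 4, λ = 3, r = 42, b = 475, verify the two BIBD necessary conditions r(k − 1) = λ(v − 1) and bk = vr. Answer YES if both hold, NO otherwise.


Condition (i): r(k − 1) = 42·3 = 126; λ(v − 1) = 3·43 = 129. Match? NO.
Condition (ii): bk = 475·4 = 1900; vr = 44·42 = 1848. Match? NO.
Both conditions hold? NO.

NO


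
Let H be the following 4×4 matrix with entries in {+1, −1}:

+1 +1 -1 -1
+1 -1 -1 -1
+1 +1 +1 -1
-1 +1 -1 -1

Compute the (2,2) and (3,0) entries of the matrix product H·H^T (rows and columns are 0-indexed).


Row 0 of H: [1, 1, -1, -1].
Row 2 of H: [1, 1, 1, -1].
Row 3 of H: [-1, 1, -1, -1].
(H·H^T)[2][2] = Σ_j H[2][j]·H[2][j] = (1)² + (1)² + (1)² + (-1)² = 1 + 1 + 1 + 1 = 4.
(H·H^T)[3][0] = Σ_j H[3][j]·H[0][j] = (-1)·(1) + (1)·(1) + (-1)·(-1) + (-1)·(-1) = -1 + 1 + 1 + 1 = 2.
Rows 3 and 0 are not orthogonal (dot product = 2 ≠ 0), so H is not a Hadamard matrix.

(2,2) entry = 4; (3,0) entry = 2.


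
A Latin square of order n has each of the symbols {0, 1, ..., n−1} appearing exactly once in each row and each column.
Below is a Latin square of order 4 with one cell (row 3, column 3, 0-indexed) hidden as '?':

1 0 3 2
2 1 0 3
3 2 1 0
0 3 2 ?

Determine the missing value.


Row 3 contains symbols [0, 2, 3] — missing [1].
Column 3 contains symbols [0, 2, 3] — missing [1].
The missing symbol must appear in both missing sets; intersection = [1].
Therefore the hidden value is 1.

Missing value = 1.


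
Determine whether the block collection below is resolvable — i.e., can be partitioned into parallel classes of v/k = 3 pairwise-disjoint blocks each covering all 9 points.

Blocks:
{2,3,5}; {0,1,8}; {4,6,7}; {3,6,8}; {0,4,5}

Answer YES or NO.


v = 9, block size k = 3, number of blocks = 5.
For resolvability, blocks must partition into parallel classes of size v/k = 3.
Total blocks must therefore be a multiple of 3: 5 = 3·1 + 2 ⇒ not divisible ✗.
Resolvable? NO.

NO


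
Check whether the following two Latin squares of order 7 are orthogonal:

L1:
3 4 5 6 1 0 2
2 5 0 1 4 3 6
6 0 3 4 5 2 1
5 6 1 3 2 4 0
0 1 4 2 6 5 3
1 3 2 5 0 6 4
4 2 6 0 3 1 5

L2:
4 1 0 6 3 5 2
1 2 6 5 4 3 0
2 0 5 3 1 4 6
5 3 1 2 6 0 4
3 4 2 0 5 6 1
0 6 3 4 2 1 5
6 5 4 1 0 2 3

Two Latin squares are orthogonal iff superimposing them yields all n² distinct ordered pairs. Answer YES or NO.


Form the n² = 49 superimposed pairs (L1[i][j], L2[i][j]), row by row (rows and columns indexed from 0):
row 0: (3,4) (4,1) (5,0) (6,6) (1,3) (0,5) (2,2)
row 1: (2,1) (5,2) (0,6) (1,5) (4,4) (3,3) (6,0)
row 2: (6,2) (0,0) (3,5) (4,3) (5,1) (2,4) (1,6)
row 3: (5,5) (6,3) (1,1) (3,2) (2,6) (4,0) (0,4)
row 4: (0,3) (1,4) (4,2) (2,0) (6,5) (5,6) (3,1)
row 5: (1,0) (3,6) (2,3) (5,4) (0,2) (6,1) (4,5)
row 6: (4,6) (2,5) (6,4) (0,1) (3,0) (1,2) (5,3)
Orthogonality requires all 49 pairs distinct.
Check by first coordinate: for each symbol s of L1, list the L2 entries in the n cells where L1 = s; they must all differ.
  L1 = 0: L2 entries (in reading order) 5, 6, 0, 4, 3, 2, 1 — all 7 distinct ✓
  L1 = 1: L2 entries (in reading order) 3, 5, 6, 1, 4, 0, 2 — all 7 distinct ✓
  L1 = 2: L2 entries (in reading order) 2, 1, 4, 6, 0, 3, 5 — all 7 distinct ✓
  L1 = 3: L2 entries (in reading order) 4, 3, 5, 2, 1, 6, 0 — all 7 distinct ✓
  L1 = 4: L2 entries (in reading order) 1, 4, 3, 0, 2, 5, 6 — all 7 distinct ✓
  L1 = 5: L2 entries (in reading order) 0, 2, 1, 5, 6, 4, 3 — all 7 distinct ✓
  L1 = 6: L2 entries (in reading order) 6, 0, 2, 3, 5, 1, 4 — all 7 distinct ✓
Every symbol of L1 meets every symbol of L2 exactly once, so all 49 pairs are distinct (49 of 49).
Conclusion: YES.

YES


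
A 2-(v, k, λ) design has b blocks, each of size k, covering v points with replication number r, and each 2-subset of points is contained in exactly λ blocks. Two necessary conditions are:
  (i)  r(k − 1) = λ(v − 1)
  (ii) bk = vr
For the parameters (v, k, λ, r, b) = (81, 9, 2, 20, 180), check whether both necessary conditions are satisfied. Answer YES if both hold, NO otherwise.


Condition (i): r(k − 1) = 20·8 = 160; λ(v − 1) = 2·80 = 160. Match? YES.
Condition (ii): bk = 180·9 = 1620; vr = 81·20 = 1620. Match? YES.
Both conditions hold? YES.

YES


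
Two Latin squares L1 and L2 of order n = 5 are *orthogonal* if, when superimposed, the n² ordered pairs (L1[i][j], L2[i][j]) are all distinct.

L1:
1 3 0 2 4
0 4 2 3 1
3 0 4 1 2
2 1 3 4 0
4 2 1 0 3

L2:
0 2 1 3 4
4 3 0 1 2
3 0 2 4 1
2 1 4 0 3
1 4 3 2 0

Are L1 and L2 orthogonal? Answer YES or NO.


Form the n² = 25 superimposed pairs (L1[i][j], L2[i][j]), row by row (rows and columns indexed from 0):
row 0: (1,0) (3,2) (0,1) (2,3) (4,4)
row 1: (0,4) (4,3) (2,0) (3,1) (1,2)
row 2: (3,3) (0,0) (4,2) (1,4) (2,1)
row 3: (2,2) (1,1) (3,4) (4,0) (0,3)
row 4: (4,1) (2,4) (1,3) (0,2) (3,0)
Orthogonality requires all 25 pairs distinct.
Check by first coordinate: for each symbol s of L1, list the L2 entries in the n cells where L1 = s; they must all differ.
  L1 = 0: L2 entries (in reading order) 1, 4, 0, 3, 2 — all 5 distinct ✓
  L1 = 1: L2 entries (in reading order) 0, 2, 4, 1, 3 — all 5 distinct ✓
  L1 = 2: L2 entries (in reading order) 3, 0, 1, 2, 4 — all 5 distinct ✓
  L1 = 3: L2 entries (in reading order) 2, 1, 3, 4, 0 — all 5 distinct ✓
  L1 = 4: L2 entries (in reading order) 4, 3, 2, 0, 1 — all 5 distinct ✓
Every symbol of L1 meets every symbol of L2 exactly once, so all 25 pairs are distinct (25 of 25).
Conclusion: YES.

YES


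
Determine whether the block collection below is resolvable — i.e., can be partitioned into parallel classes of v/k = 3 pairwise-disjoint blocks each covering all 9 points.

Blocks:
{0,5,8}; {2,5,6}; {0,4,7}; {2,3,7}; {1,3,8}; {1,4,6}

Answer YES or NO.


v = 9, block size k = 3, number of blocks = 6.
For resolvability, blocks must partition into parallel classes of size v/k = 3.
Total blocks must therefore be a multiple of 3: 6 = 3·2 + 0 ⇒ divisible ✓.
Greedy packing gives 2 candidate class(es). Each should be a full parallel class (size 3, covers all 9 points).
  Class 1 (3 blocks): {0,5,8}; {2,3,7}; {1,4,6}. Points covered: [0, 1, 2, 3, 4, 5, 6, 7, 8].
  Class 2 (3 blocks): {2,5,6}; {0,4,7}; {1,3,8}. Points covered: [0, 1, 2, 3, 4, 5, 6, 7, 8].
All classes full (size 3)? YES. All classes cover every point? YES.
Resolvable? YES.

YES


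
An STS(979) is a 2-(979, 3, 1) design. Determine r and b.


An STS(v) is a 2-(v, 3, 1) BIBD: block size k = 3, λ = 1.
Replication: r(k − 1) = λ(v − 1) ⇒ r·2 = 979 − 1 = 978 ⇒ r = 489.
Block count: bk = vr ⇒ b·3 = 979·489 = 478731 ⇒ b = 159577.

r = 489, b = 159577.


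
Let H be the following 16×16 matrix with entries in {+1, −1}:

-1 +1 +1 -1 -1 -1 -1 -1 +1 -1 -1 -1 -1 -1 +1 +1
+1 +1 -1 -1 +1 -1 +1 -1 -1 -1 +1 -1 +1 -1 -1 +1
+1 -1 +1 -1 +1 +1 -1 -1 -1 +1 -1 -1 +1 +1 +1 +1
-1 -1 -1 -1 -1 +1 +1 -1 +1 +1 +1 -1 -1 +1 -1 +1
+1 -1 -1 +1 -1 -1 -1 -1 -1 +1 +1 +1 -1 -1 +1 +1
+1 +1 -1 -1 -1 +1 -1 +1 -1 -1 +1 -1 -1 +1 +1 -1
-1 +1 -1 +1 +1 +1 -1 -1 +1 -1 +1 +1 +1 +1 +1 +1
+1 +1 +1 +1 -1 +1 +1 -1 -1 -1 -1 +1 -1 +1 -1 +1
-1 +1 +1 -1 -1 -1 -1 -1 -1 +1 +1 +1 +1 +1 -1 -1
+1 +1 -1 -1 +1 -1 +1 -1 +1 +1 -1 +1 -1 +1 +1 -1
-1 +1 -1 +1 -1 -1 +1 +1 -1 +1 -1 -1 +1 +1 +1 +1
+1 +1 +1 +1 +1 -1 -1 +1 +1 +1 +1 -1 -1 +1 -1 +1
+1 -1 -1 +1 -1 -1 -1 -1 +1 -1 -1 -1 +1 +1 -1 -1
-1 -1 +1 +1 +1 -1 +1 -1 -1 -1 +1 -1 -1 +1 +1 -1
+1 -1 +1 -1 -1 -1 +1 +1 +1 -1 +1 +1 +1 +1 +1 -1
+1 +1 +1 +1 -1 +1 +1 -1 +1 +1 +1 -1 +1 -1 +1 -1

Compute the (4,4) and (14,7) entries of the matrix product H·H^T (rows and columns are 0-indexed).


Row 4 of H: [1, -1, -1, 1, -1, -1, -1, -1, -1, 1, 1, 1, -1, -1, 1, 1].
Row 7 of H: [1, 1, 1, 1, -1, 1, 1, -1, -1, -1, -1, 1, -1, 1, -1, 1].
Row 14 of H: [1, -1, 1, -1, -1, -1, 1, 1, 1, -1, 1, 1, 1, 1, 1, -1].
(H·H^T)[4][4] = Σ_j H[4][j]·H[4][j] = (1)² + (-1)² + (-1)² + (1)² + (-1)² + (-1)² + (-1)² + (-1)² + (-1)² + (1)² + (1)² + (1)² + (-1)² + (-1)² + (1)² + (1)² = 1 + 1 + 1 + 1 + 1 + 1 + 1 + 1 + 1 + 1 + 1 + 1 + 1 + 1 + 1 + 1 = 16.
(H·H^T)[14][7] = Σ_j H[14][j]·H[7][j] = (1)·(1) + (-1)·(1) + (1)·(1) + (-1)·(1) + (-1)·(-1) + (-1)·(1) + (1)·(1) + (1)·(-1) + (1)·(-1) + (-1)·(-1) + (1)·(-1) + (1)·(1) + (1)·(-1) + (1)·(1) + (1)·(-1) + (-1)·(1) = 1 + -1 + 1 + -1 + 1 + -1 + 1 + -1 + -1 + 1 + -1 + 1 + -1 + 1 + -1 + -1 = -2.
Rows 14 and 7 are not orthogonal (dot product = -2 ≠ 0), so H is not a Hadamard matrix.

(4,4) entry = 16; (14,7) entry = -2.


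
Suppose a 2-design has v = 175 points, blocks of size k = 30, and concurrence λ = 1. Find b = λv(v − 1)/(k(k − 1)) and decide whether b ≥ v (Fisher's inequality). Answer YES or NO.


b = λv(v − 1)/(k(k − 1)) = 1·175·174/(30·29) = 30450/870 = 35.
Compare with v = 175: b < v, so Fisher's inequality fails.

NO


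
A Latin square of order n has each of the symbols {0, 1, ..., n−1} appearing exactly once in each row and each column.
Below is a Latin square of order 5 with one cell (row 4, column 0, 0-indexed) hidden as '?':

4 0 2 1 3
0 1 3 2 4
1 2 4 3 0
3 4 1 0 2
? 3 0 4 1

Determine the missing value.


Row 4 contains symbols [0, 1, 3, 4] — missing [2].
Column 0 contains symbols [0, 1, 3, 4] — missing [2].
The missing symbol must appear in both missing sets; intersection = [2].
Therefore the hidden value is 2.

Missing value = 2.


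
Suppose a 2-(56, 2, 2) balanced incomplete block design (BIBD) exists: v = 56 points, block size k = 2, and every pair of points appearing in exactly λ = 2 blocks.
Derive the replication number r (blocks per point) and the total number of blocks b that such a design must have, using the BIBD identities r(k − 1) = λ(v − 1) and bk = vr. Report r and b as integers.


Any 2-(v, k, λ) BIBD satisfies two necessary conditions:
  (i)  Each point sits in r blocks, and counting incidences through any fixed point gives r(k − 1) = λ(v − 1), so r = λ(v − 1)/(k − 1).
  (ii) Total incidences bk = vr, so b = vr/k.
Step 1: r = λ(v − 1)/(k − 1) = 2·(56 − 1)/(2 − 1) = 2·55/1 = 110/1 = 110.
Step 2: b = vr/k = 56·110/2 = 6160/2 = 3080.
Check integrality: r = 110 ∈ Z ✓, b = 3080 ∈ Z ✓.
(These identities are necessary conditions: they determine r and b for any design with these parameters, but do not by themselves prove that one exists.)

r = 110, b = 3080.


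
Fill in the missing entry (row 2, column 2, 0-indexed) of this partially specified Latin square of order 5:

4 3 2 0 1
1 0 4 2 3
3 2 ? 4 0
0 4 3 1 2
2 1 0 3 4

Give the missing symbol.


Row 2 contains symbols [0, 2, 3, 4] — missing [1].
Column 2 contains symbols [0, 2, 3, 4] — missing [1].
The missing symbol must appear in both missing sets; intersection = [1].
Therefore the hidden value is 1.

Missing value = 1.


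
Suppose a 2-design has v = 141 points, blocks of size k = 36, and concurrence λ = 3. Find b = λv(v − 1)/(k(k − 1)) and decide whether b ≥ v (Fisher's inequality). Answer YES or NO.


r = λ(v − 1)/(k − 1) = 3·140/35 = 12.
b = vr/k = 141·12/36 = 47.
Fisher's inequality: b ≥ v ⇔ 47 ≥ 141? NO.

NO


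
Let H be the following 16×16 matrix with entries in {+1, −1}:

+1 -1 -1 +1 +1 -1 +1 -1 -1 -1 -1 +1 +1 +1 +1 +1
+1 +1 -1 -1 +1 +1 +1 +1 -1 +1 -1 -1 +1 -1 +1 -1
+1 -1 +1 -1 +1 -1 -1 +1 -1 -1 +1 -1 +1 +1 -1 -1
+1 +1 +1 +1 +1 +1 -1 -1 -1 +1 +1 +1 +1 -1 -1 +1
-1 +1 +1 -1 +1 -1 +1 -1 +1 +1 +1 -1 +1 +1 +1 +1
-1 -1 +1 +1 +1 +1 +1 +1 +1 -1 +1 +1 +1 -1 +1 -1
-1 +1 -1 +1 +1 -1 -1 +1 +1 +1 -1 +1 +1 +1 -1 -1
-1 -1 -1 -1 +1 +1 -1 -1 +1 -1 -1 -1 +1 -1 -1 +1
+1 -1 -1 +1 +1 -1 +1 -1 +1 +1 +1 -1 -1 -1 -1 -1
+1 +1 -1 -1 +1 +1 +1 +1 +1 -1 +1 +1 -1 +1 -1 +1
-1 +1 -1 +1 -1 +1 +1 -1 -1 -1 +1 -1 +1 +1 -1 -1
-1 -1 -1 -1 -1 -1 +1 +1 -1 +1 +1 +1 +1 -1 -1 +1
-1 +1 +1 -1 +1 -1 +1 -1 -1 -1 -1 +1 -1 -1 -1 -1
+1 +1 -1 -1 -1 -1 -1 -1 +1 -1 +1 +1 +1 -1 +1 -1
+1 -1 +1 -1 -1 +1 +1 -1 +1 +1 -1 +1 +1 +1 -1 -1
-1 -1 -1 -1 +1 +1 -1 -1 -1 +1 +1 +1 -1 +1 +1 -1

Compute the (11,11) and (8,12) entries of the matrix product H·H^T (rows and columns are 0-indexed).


Row 8 of H: [1, -1, -1, 1, 1, -1, 1, -1, 1, 1, 1, -1, -1, -1, -1, -1].
Row 11 of H: [-1, -1, -1, -1, -1, -1, 1, 1, -1, 1, 1, 1, 1, -1, -1, 1].
Row 12 of H: [-1, 1, 1, -1, 1, -1, 1, -1, -1, -1, -1, 1, -1, -1, -1, -1].
(H·H^T)[11][11] = Σ_j H[11][j]·H[11][j] = (-1)² + (-1)² + (-1)² + (-1)² + (-1)² + (-1)² + (1)² + (1)² + (-1)² + (1)² + (1)² + (1)² + (1)² + (-1)² + (-1)² + (1)² = 1 + 1 + 1 + 1 + 1 + 1 + 1 + 1 + 1 + 1 + 1 + 1 + 1 + 1 + 1 + 1 = 16.
(H·H^T)[8][12] = Σ_j H[8][j]·H[12][j] = (1)·(-1) + (-1)·(1) + (-1)·(1) + (1)·(-1) + (1)·(1) + (-1)·(-1) + (1)·(1) + (-1)·(-1) + (1)·(-1) + (1)·(-1) + (1)·(-1) + (-1)·(1) + (-1)·(-1) + (-1)·(-1) + (-1)·(-1) + (-1)·(-1) = -1 + -1 + -1 + -1 + 1 + 1 + 1 + 1 + -1 + -1 + -1 + -1 + 1 + 1 + 1 + 1 = 0.
So rows 8 and 12 are orthogonal; the diagonal entry equals n = 16.

(11,11) entry = 16; (8,12) entry = 0.


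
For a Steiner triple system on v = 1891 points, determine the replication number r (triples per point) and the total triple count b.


An STS(v) is a 2-(v, 3, 1) BIBD: block size k = 3, λ = 1.
Replication: r(k − 1) = λ(v − 1) ⇒ r·2 = 1891 − 1 = 1890 ⇒ r = 945.
Block count: bk = vr ⇒ b·3 = 1891·945 = 1786995 ⇒ b = 595665.
(Check via b = v(v − 1)/6 = 1891·1890/6 = 3573990/6 = 595665.)

r = 945, b = 595665.


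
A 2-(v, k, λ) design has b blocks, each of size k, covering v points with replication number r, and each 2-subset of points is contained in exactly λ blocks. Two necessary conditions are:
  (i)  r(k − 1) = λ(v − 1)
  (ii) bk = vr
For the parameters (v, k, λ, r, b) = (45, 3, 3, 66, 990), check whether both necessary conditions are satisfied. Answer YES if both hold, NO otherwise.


Condition (i): r(k − 1) = 66·2 = 132; λ(v − 1) = 3·44 = 132. Match? YES.
Condition (ii): bk = 990·3 = 2970; vr = 45·66 = 2970. Match? YES.
Both conditions hold? YES.

YES


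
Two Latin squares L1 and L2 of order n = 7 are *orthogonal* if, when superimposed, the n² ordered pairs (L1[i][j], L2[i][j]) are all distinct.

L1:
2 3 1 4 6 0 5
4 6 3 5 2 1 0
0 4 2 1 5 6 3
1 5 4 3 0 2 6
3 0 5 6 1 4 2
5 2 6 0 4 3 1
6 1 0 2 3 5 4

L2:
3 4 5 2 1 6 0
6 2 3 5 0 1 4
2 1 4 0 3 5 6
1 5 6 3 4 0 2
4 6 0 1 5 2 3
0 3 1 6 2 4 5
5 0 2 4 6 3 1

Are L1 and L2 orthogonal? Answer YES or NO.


Form the n² = 49 superimposed pairs (L1[i][j], L2[i][j]), row by row (rows and columns indexed from 0):
row 0: (2,3) (3,4) (1,5) (4,2) (6,1) (0,6) (5,0)
row 1: (4,6) (6,2) (3,3) (5,5) (2,0) (1,1) (0,4)
row 2: (0,2) (4,1) (2,4) (1,0) (5,3) (6,5) (3,6)
row 3: (1,1) (5,5) (4,6) (3,3) (0,4) (2,0) (6,2)
row 4: (3,4) (0,6) (5,0) (6,1) (1,5) (4,2) (2,3)
row 5: (5,0) (2,3) (6,1) (0,6) (4,2) (3,4) (1,5)
row 6: (6,5) (1,0) (0,2) (2,4) (3,6) (5,3) (4,1)
Orthogonality requires all 49 pairs distinct.
But the pair (1,1) repeats: cell (1,5) has L1 = 1, L2 = 1, and cell (3,0) has L1 = 1, L2 = 1.
A repeated pair means some other pair never occurs (only 21 distinct pairs out of 49), so the squares are not orthogonal.
Conclusion: NO.

NO


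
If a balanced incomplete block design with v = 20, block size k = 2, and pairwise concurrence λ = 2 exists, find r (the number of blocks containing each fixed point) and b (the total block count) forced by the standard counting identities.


Any 2-(v, k, λ) BIBD satisfies two necessary conditions:
  (i)  Each point sits in r blocks, and counting incidences through any fixed point gives r(k − 1) = λ(v − 1), so r = λ(v − 1)/(k − 1).
  (ii) Total incidences bk = vr, so b = vr/k.
Step 1: r = λ(v − 1)/(k − 1) = 2·(20 − 1)/(2 − 1) = 2·19/1 = 38/1 = 38.
Step 2: b = vr/k = 20·38/2 = 760/2 = 380.
Check integrality: r = 38 ∈ Z ✓, b = 380 ∈ Z ✓.
(These identities are necessary conditions: they determine r and b for any design with these parameters, but do not by themselves prove that one exists.)

r = 38, b = 380.


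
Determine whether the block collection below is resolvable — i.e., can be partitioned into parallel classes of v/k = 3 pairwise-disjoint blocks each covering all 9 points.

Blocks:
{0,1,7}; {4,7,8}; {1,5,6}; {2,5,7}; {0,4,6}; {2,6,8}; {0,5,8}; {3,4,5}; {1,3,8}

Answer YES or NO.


v = 9, block size k = 3, number of blocks = 9.
For resolvability, blocks must partition into parallel classes of size v/k = 3.
Total blocks must therefore be a multiple of 3: 9 = 3·3 + 0 ⇒ divisible ✓.
Consider block {4,7,8}. The only other block(s) in the collection disjoint from it are {1,5,6} — just 1 block(s). Any parallel class containing {4,7,8} would need 2 other blocks each disjoint from it, so no parallel class of size 3 can contain {4,7,8}.
Since every block must belong to some parallel class in a resolution, the collection cannot be partitioned into parallel classes.
Resolvable? NO.

NO


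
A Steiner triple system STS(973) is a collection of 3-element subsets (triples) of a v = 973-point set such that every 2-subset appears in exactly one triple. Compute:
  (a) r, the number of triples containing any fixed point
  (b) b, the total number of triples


An STS(v) is a 2-(v, 3, 1) BIBD: block size k = 3, λ = 1.
Replication: r(k − 1) = λ(v − 1) ⇒ r·2 = 973 − 1 = 972 ⇒ r = 486.
Block count: bk = vr ⇒ b·3 = 973·486 = 472878 ⇒ b = 157626.
(Check via b = v(v − 1)/6 = 973·972/6 = 945756/6 = 157626.)

r = 486, b = 157626.


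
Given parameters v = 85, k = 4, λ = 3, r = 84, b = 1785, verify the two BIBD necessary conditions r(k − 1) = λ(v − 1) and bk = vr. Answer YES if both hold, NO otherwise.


Condition (i): r(k − 1) = 84·3 = 252; λ(v − 1) = 3·84 = 252. Match? YES.
Condition (ii): bk = 1785·4 = 7140; vr = 85·84 = 7140. Match? YES.
Both conditions hold? YES.

YES


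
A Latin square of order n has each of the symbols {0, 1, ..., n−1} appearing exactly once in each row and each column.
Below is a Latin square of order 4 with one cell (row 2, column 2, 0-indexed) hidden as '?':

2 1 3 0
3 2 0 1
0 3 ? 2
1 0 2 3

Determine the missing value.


Row 2 contains symbols [0, 2, 3] — missing [1].
Column 2 contains symbols [0, 2, 3] — missing [1].
The missing symbol must appear in both missing sets; intersection = [1].
Therefore the hidden value is 1.

Missing value = 1.
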